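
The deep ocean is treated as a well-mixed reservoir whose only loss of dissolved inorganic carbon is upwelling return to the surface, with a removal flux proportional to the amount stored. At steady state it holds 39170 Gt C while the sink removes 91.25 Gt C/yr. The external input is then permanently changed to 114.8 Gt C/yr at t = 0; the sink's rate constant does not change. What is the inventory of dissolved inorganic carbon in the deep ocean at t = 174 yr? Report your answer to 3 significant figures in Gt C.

τ = M₀/F₀ = 39170/91.25 = 429.3 yr; rate constant k = 1/τ.
New steady state M_∞ = F₁/k = F₁·τ = 114.8 × 429.3 = 49279 Gt C.
M(t) = M_∞ + (M₀ − M_∞)·e^(−t/τ); t/τ = 174/429.3 = 0.4053, so e^(−t/τ) = 0.6667.
M(t) = 49279 − 10110 × 0.6667 = 42539 Gt C.

42500 Gt C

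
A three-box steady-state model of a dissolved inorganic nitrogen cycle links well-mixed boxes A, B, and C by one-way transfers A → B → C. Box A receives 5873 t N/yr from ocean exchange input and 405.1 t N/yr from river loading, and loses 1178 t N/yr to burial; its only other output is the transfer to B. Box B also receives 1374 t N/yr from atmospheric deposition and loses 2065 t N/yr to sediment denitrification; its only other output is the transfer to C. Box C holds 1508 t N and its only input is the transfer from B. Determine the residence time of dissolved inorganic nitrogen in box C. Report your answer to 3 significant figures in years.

Box A: F(A→B) = (5873 + 405.1) − 1178 = 5100.1 t N/yr.
Box B: F(B→C) = (5100.1 + 1374) − 2065 = 4409.1 t N/yr.
Box C throughput = its input = 4409.1 t N/yr; τ = 1508 / 4409.1 = 0.3420 yr.

0.342 yr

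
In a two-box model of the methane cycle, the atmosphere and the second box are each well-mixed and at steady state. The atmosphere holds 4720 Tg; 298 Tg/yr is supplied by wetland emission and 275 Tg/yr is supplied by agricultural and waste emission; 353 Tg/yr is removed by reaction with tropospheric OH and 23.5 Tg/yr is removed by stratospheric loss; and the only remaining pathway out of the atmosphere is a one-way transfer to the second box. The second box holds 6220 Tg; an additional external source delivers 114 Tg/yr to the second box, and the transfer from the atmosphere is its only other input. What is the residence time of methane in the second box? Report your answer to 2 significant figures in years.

20 yr

Balance the atmosphere: ΣF_in = 298 + 275 = 573.00 Tg/yr.
Transfer to the second box = ΣF_in − (353 + 23.5) = 196.50 Tg/yr.
Total input to the second box = 196.50 + 114 = 310.50 Tg/yr; at steady state this equals its total output.
τ = M / F = 6220 / 310.50 = 20.03 yr.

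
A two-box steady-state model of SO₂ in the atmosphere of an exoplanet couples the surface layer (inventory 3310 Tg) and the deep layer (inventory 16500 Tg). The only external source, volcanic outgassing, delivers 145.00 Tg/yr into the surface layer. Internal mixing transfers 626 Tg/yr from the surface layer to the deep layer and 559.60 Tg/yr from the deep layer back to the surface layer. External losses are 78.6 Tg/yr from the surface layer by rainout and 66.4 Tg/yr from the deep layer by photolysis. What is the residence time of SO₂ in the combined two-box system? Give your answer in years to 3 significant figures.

For the system as a whole, the A↔B exchange is internal and contributes nothing to the throughput; only the external sinks remove mass.
M_total = 3310 + 16500 = 19810 Tg.
ΣF_external_out = 78.6 + 66.4 = 145.00 Tg/yr.
τ = M_total / ΣF_ext = 19810 / 145.00 = 136.6 yr.

137 yr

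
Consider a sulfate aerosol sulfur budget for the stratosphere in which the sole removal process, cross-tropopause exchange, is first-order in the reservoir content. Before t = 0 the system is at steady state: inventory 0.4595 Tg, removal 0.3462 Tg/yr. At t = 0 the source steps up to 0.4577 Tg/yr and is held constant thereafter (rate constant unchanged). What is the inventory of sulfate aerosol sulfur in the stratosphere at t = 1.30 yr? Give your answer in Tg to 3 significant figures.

Residence time τ = M₀/F₀ = 1.327 yr. The eventual steady state is M_∞ = M₀·(F₁/F₀) = 0.4595 × 0.4577/0.3462 = 0.60749 Tg.
The anomaly ΔM(t) = M(t) − M_∞ decays as ΔM₀·e^(−t/τ) with ΔM₀ = 0.4595 − 0.60749 = −0.1480 Tg.
At t = 1.30 yr, e^(−t/τ) = e^(−0.9795) = 0.3755, so ΔM = −0.05557 Tg and M = 0.60749 − 0.05557 = 0.55192 Tg.

0.552 Tg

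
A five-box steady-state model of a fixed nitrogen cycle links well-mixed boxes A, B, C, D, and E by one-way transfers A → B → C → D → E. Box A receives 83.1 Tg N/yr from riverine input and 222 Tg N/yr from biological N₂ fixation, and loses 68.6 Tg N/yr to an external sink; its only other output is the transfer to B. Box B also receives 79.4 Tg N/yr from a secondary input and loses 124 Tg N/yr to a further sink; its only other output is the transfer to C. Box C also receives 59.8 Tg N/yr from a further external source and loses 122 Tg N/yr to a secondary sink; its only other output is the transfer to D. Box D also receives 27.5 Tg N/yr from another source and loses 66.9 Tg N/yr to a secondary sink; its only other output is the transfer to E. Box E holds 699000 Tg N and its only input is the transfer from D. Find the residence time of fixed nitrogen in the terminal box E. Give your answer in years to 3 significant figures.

Box A: F(A→B) = (83.1 + 222) − 68.6 = 236.50 Tg N/yr.
Box B: F(B→C) = (236.50 + 79.4) − 124 = 191.90 Tg N/yr.
Box C: F(C→D) = (191.90 + 59.8) − 122 = 129.70 Tg N/yr.
Box D: F(D→E) = (129.70 + 27.5) − 66.9 = 90.300 Tg N/yr.
Box E throughput = its input = 90.300 Tg N/yr; τ = 699000 / 90.300 = 7741 yr.

7740 yr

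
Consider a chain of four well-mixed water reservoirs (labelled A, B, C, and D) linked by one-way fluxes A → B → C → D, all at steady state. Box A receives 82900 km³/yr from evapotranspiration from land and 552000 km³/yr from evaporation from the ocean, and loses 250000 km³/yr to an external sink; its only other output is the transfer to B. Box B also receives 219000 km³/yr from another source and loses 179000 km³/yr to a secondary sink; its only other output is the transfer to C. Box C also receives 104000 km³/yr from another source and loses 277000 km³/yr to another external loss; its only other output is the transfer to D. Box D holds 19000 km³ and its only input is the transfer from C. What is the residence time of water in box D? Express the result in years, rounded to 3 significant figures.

Box A: F(A→B) = (82900 + 552000) − 250000 = 384900 km³/yr.
Box B: F(B→C) = (384900 + 219000) − 179000 = 424900 km³/yr.
Box C: F(C→D) = (424900 + 104000) − 277000 = 251900 km³/yr.
Box D throughput = its input = 251900 km³/yr; τ = 19000 / 251900 = 0.07543 yr.

0.0754 yr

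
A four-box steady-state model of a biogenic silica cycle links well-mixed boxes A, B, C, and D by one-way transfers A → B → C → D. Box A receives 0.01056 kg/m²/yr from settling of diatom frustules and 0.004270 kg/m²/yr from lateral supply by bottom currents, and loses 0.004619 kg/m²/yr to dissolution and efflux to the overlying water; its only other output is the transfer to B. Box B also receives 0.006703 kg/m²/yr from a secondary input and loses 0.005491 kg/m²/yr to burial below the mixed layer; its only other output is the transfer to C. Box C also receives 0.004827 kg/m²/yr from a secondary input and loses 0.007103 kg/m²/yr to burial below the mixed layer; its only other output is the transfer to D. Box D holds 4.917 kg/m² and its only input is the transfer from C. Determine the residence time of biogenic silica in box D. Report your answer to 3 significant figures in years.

538 yr

Box A: F(A→B) = (0.01056 + 0.004270) − 0.004619 = 0.010211 kg/m²/yr.
Box B: F(B→C) = (0.010211 + 0.006703) − 0.005491 = 0.011423 kg/m²/yr.
Box C: F(C→D) = (0.011423 + 0.004827) − 0.007103 = 0.0091470 kg/m²/yr.
Box D throughput = its input = 0.0091470 kg/m²/yr; τ = 4.917 / 0.0091470 = 537.6 yr.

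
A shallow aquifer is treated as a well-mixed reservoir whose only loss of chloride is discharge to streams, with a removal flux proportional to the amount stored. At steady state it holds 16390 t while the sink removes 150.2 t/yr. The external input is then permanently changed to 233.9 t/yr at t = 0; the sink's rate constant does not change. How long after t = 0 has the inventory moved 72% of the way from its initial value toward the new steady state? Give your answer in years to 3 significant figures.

τ = M₀/F₀ = 16390/150.2 = 109.1 yr.
The remaining gap fraction is e^(−t/τ); 72% covered ⇒ e^(−t/τ) = 0.280.
t = −τ ln(0.280) = 109.1 × 1.273 = 138.9 yr.

139 yr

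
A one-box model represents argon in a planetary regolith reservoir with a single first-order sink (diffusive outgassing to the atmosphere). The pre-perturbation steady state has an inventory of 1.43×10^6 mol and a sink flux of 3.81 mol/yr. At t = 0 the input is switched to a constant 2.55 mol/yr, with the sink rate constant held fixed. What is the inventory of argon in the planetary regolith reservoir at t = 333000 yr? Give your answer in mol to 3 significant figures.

1.15×10^6 mol

The sink rate constant is k = F₀/M₀ = 3.81/1.43×10^6 = 2.664×10^-6 yr⁻¹.
Solving dM/dt = F₁ − kM with M(0) = M₀ gives M(t) = F₁/k + (M₀ − F₁/k)·e^(−kt).
F₁/k = 2.55/2.664×10^-6 = 957090 mol; kt = 2.664×10^-6 × 333000 = 0.8872, e^(−kt) = 0.4118.
M(333000) = 957090 + (1.43×10^6 − 957090) × 0.4118 = 957090 + 194700 = 1.1518×10^6 mol.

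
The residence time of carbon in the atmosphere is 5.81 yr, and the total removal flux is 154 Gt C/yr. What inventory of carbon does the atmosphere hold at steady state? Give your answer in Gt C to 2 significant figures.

890 Gt C

τ = M/F ⇒ M = τ × F = 5.81 × 154 = 894.7 Gt C.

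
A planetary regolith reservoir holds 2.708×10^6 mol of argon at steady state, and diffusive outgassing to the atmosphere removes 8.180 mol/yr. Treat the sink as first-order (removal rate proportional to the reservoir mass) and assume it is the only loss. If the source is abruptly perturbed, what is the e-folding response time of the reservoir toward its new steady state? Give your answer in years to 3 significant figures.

331000 yr

For a linear reservoir the response time equals the residence time τ = M/F.
τ = 2.708×10^6 / 8.180 = 331100 yr.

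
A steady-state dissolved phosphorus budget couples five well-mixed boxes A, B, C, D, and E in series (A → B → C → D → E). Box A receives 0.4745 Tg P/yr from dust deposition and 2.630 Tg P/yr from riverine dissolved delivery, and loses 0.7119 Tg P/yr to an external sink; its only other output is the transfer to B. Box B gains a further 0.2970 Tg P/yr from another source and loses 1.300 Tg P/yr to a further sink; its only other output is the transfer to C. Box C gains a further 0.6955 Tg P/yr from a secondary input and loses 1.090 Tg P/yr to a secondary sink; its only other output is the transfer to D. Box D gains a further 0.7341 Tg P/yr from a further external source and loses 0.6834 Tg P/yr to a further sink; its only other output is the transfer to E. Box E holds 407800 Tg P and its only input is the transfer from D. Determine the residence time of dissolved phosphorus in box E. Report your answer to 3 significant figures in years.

390000 yr

Box A: F(A→B) = (0.4745 + 2.630) − 0.7119 = 2.3926 Tg P/yr.
Box B: F(B→C) = (2.3926 + 0.2970) − 1.300 = 1.3896 Tg P/yr.
Box C: F(C→D) = (1.3896 + 0.6955) − 1.090 = 0.99510 Tg P/yr.
Box D: F(D→E) = (0.99510 + 0.7341) − 0.6834 = 1.0458 Tg P/yr.
Box E throughput = its input = 1.0458 Tg P/yr; τ = 407800 / 1.0458 = 389900 yr.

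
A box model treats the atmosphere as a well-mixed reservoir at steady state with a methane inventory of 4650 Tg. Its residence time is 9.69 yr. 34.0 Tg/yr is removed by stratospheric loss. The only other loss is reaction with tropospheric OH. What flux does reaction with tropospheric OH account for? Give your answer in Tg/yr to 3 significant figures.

Total removal F = M/τ = 4650 / 9.69 = 479.9 Tg/yr.
Reaction with tropospheric OH = F − (34.0) = 479.9 − 34.00 = 445.9 Tg/yr.

446 Tg/yr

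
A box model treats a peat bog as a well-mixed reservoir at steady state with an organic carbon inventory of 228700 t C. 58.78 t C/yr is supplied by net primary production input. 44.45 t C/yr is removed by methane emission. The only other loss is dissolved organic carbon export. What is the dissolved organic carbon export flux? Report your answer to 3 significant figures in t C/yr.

At steady state ΣF_in = ΣF_out.
ΣF_in = 58.780 t C/yr.
Dissolved organic carbon export flux = ΣF_in − (44.45) = 58.780 − 44.45 = 14.33 t C/yr.

14.3 t C/yr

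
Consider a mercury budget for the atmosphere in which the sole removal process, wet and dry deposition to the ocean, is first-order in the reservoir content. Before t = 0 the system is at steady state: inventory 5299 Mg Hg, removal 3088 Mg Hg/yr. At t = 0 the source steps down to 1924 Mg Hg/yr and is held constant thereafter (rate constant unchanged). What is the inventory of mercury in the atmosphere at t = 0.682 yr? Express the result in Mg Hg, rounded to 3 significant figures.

Residence time τ = M₀/F₀ = 1.716 yr. The eventual steady state is M_∞ = M₀·(F₁/F₀) = 5299 × 1924/3088 = 3301.6 Mg Hg.
The anomaly ΔM(t) = M(t) − M_∞ decays as ΔM₀·e^(−t/τ) with ΔM₀ = 5299 − 3301.6 = 1997 Mg Hg.
At t = 0.682 yr, e^(−t/τ) = e^(−0.3974) = 0.6720, so ΔM = 1342 Mg Hg and M = 3301.6 + 1342 = 4643.9 Mg Hg.

4640 Mg Hg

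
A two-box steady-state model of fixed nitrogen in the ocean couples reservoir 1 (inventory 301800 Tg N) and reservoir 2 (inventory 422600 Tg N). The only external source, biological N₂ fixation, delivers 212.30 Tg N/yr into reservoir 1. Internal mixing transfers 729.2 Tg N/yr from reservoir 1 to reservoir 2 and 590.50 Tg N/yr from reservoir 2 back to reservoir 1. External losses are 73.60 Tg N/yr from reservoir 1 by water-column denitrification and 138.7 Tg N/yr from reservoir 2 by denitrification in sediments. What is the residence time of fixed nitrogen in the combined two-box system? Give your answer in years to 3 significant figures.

Residence time in the combined system uses the total inventory and the total *external* removal — internal exchanges between the two boxes cancel.
M_total = 301800 + 422600 = 724400 Tg N.
ΣF_external_out = 73.60 + 138.7 = 212.30 Tg N/yr.
τ = M_total / ΣF_ext = 724400 / 212.30 = 3412 yr.

3410 yr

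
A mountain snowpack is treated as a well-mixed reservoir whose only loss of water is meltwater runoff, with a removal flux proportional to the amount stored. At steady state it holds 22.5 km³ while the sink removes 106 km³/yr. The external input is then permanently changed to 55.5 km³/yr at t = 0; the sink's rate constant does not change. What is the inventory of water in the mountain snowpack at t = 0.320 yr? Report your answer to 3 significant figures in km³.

14.2 km³

Residence time τ = M₀/F₀ = 0.2123 yr. The eventual steady state is M_∞ = M₀·(F₁/F₀) = 22.5 × 55.5/106 = 11.781 km³.
The anomaly ΔM(t) = M(t) − M_∞ decays as ΔM₀·e^(−t/τ) with ΔM₀ = 22.5 − 11.781 = 10.72 km³.
At t = 0.320 yr, e^(−t/τ) = e^(−1.508) = 0.2215, so ΔM = 2.374 km³ and M = 11.781 + 2.374 = 14.154 km³.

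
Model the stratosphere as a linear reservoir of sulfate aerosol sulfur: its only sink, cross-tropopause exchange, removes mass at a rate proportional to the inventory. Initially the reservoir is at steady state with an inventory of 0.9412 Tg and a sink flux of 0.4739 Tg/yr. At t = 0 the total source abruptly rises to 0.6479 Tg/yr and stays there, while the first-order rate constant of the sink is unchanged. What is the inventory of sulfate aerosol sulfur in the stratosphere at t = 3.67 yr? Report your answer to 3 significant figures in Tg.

1.23 Tg

The sink rate constant is k = F₀/M₀ = 0.4739/0.9412 = 0.5035 yr⁻¹.
Solving dM/dt = F₁ − kM with M(0) = M₀ gives M(t) = F₁/k + (M₀ − F₁/k)·e^(−kt).
F₁/k = 0.6479/0.5035 = 1.2868 Tg; kt = 0.5035 × 3.67 = 1.848, e^(−kt) = 0.1576.
M(3.67) = 1.2868 + (0.9412 − 1.2868) × 0.1576 = 1.2868 − 0.05445 = 1.2323 Tg.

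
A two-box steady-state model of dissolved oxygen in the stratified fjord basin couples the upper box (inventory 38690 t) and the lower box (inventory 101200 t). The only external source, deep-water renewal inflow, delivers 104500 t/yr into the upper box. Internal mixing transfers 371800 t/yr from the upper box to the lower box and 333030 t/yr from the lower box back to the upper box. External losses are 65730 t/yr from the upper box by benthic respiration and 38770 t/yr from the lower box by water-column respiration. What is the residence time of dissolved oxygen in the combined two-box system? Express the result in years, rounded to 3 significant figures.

1.34 yr

Treat the two boxes together as one reservoir: the mixing fluxes between them are internal recycling, so τ = ΣM / Σ(external losses).
M_total = 38690 + 101200 = 139890 t.
ΣF_external_out = 65730 + 38770 = 104500 t/yr.
τ = M_total / ΣF_ext = 139890 / 104500 = 1.339 yr.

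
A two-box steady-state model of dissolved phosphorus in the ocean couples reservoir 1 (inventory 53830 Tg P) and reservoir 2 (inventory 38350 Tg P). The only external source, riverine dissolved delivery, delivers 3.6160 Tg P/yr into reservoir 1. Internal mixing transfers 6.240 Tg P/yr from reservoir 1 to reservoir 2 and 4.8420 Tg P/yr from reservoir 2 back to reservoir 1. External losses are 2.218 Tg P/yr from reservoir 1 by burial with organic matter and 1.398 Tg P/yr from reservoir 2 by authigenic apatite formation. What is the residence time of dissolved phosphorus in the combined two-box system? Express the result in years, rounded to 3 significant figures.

For the system as a whole, the A↔B exchange is internal and contributes nothing to the throughput; only the external sinks remove mass.
M_total = 53830 + 38350 = 92180 Tg P.
ΣF_external_out = 2.218 + 1.398 = 3.6160 Tg P/yr.
τ = M_total / ΣF_ext = 92180 / 3.6160 = 25490 yr.

25500 yr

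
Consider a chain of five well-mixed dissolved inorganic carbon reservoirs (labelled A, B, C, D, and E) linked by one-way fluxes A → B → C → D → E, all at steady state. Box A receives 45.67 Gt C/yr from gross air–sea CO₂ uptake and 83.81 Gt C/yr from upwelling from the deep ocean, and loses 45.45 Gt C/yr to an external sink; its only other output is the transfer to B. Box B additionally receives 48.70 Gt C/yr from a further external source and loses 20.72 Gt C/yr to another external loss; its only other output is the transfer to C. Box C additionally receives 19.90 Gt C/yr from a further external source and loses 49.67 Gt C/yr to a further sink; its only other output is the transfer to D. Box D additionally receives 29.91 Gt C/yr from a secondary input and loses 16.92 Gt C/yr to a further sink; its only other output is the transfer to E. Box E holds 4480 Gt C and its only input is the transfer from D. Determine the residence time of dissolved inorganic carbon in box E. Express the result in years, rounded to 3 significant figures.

47.0 yr

Box A: F(A→B) = (45.67 + 83.81) − 45.45 = 84.030 Gt C/yr.
Box B: F(B→C) = (84.030 + 48.70) − 20.72 = 112.01 Gt C/yr.
Box C: F(C→D) = (112.01 + 19.90) − 49.67 = 82.240 Gt C/yr.
Box D: F(D→E) = (82.240 + 29.91) − 16.92 = 95.230 Gt C/yr.
Box E throughput = its input = 95.230 Gt C/yr; τ = 4480 / 95.230 = 47.04 yr.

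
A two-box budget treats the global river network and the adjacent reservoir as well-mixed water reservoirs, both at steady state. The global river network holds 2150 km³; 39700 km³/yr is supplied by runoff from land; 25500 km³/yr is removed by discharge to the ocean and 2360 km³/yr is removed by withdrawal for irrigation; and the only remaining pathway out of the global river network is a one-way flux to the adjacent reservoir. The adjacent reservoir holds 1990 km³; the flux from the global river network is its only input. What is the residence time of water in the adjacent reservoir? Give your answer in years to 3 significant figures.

0.168 yr

Balance the global river network: ΣF_in = 39700 km³/yr.
Flux to the adjacent reservoir = ΣF_in − (25500 + 2360) = 11840 km³/yr.
At steady state the output of the adjacent reservoir equals its input, 11840 km³/yr.
τ = M / F = 1990 / 11840 = 0.1681 yr.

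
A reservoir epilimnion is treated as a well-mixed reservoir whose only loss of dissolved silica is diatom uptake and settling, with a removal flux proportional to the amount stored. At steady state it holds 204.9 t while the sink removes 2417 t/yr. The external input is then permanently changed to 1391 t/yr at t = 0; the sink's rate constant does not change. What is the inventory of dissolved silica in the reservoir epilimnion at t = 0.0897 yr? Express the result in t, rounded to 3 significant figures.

The sink rate constant is k = F₀/M₀ = 2417/204.9 = 11.80 yr⁻¹.
Solving dM/dt = F₁ − kM with M(0) = M₀ gives M(t) = F₁/k + (M₀ − F₁/k)·e^(−kt).
F₁/k = 1391/11.80 = 117.92 t; kt = 11.80 × 0.0897 = 1.058, e^(−kt) = 0.3471.
M(0.0897) = 117.92 + (204.9 − 117.92) × 0.3471 = 117.92 + 30.19 = 148.11 t.

148 t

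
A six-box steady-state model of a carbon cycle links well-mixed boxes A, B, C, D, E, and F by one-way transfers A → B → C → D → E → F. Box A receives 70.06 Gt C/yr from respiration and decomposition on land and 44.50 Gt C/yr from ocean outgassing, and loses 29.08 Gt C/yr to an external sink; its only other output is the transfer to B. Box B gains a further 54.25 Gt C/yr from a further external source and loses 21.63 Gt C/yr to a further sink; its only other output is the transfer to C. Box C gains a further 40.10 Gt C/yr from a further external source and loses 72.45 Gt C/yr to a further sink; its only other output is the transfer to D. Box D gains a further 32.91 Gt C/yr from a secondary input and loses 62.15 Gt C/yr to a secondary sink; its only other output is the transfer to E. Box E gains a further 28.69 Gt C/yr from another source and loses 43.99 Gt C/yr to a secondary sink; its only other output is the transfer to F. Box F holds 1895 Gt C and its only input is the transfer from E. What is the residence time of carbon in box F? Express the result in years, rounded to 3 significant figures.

46.0 yr

Box A: F(A→B) = (70.06 + 44.50) − 29.08 = 85.480 Gt C/yr.
Box B: F(B→C) = (85.480 + 54.25) − 21.63 = 118.10 Gt C/yr.
Box C: F(C→D) = (118.10 + 40.10) − 72.45 = 85.750 Gt C/yr.
Box D: F(D→E) = (85.750 + 32.91) − 62.15 = 56.510 Gt C/yr.
Box E: F(E→F) = (56.510 + 28.69) − 43.99 = 41.210 Gt C/yr.
Box F throughput = its input = 41.210 Gt C/yr; τ = 1895 / 41.210 = 45.98 yr.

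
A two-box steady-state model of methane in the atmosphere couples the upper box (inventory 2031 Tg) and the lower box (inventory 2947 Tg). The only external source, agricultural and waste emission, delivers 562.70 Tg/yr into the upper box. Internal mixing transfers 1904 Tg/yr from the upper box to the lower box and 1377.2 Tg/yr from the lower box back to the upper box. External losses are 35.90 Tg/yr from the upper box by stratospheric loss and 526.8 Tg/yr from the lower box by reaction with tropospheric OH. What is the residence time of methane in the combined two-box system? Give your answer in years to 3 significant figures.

For the system as a whole, the A↔B exchange is internal and contributes nothing to the throughput; only the external sinks remove mass.
M_total = 2031 + 2947 = 4978.0 Tg.
ΣF_external_out = 35.90 + 526.8 = 562.70 Tg/yr.
τ = M_total / ΣF_ext = 4978.0 / 562.70 = 8.847 yr.

8.85 yr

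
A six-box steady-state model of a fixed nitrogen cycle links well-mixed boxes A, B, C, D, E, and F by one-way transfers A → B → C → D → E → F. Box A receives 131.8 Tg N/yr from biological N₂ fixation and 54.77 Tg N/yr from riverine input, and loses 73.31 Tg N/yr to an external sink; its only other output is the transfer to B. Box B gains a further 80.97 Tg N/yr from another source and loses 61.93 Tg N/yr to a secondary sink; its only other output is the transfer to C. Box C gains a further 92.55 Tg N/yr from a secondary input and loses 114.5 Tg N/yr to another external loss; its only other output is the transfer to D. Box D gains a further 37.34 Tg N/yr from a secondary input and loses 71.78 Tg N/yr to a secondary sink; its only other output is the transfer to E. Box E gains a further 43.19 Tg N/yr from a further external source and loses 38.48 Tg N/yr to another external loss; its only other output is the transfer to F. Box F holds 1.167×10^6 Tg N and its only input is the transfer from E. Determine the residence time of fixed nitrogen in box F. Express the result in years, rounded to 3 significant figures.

Box A: F(A→B) = (131.8 + 54.77) − 73.31 = 113.26 Tg N/yr.
Box B: F(B→C) = (113.26 + 80.97) − 61.93 = 132.30 Tg N/yr.
Box C: F(C→D) = (132.30 + 92.55) − 114.5 = 110.35 Tg N/yr.
Box D: F(D→E) = (110.35 + 37.34) − 71.78 = 75.910 Tg N/yr.
Box E: F(E→F) = (75.910 + 43.19) − 38.48 = 80.620 Tg N/yr.
Box F throughput = its input = 80.620 Tg N/yr; τ = 1.167×10^6 / 80.620 = 14480 yr.

14500 yr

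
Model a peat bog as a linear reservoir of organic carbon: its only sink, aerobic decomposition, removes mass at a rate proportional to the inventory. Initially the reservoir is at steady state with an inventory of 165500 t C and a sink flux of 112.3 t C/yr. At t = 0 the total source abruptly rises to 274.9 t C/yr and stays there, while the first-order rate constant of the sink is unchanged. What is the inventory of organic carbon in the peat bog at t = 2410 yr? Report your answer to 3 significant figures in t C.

τ = M₀/F₀ = 165500/112.3 = 1474 yr; rate constant k = 1/τ.
New steady state M_∞ = F₁/k = F₁·τ = 274.9 × 1474 = 405130 t C.
M(t) = M_∞ + (M₀ − M_∞)·e^(−t/τ); t/τ = 2410/1474 = 1.635, so e^(−t/τ) = 0.1949.
M(t) = 405130 − 239600 × 0.1949 = 358430 t C.

358000 t C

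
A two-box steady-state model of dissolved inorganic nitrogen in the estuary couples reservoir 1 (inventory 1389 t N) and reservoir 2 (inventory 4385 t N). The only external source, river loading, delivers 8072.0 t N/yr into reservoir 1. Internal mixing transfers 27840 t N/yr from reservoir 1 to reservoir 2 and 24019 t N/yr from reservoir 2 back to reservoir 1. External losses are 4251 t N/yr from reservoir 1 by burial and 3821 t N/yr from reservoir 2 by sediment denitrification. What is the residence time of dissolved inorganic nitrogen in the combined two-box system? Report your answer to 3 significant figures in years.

Residence time in the combined system uses the total inventory and the total *external* removal — internal exchanges between the two boxes cancel.
M_total = 1389 + 4385 = 5774.0 t N.
ΣF_external_out = 4251 + 3821 = 8072.0 t N/yr.
τ = M_total / ΣF_ext = 5774.0 / 8072.0 = 0.7153 yr.

0.715 yr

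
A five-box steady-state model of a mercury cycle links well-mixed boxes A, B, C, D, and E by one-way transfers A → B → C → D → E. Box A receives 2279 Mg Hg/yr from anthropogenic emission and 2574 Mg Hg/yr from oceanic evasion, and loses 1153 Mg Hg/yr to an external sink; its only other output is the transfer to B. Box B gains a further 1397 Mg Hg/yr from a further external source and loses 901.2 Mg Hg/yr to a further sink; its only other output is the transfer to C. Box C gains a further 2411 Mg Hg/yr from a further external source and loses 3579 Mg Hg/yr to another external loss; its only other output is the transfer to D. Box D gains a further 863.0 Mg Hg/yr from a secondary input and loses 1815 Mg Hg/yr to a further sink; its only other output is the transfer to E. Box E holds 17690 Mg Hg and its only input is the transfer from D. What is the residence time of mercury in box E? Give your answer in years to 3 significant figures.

8.52 yr

Box A: F(A→B) = (2279 + 2574) − 1153 = 3700.0 Mg Hg/yr.
Box B: F(B→C) = (3700.0 + 1397) − 901.2 = 4195.8 Mg Hg/yr.
Box C: F(C→D) = (4195.8 + 2411) − 3579 = 3027.8 Mg Hg/yr.
Box D: F(D→E) = (3027.8 + 863.0) − 1815 = 2075.8 Mg Hg/yr.
Box E throughput = its input = 2075.8 Mg Hg/yr; τ = 17690 / 2075.8 = 8.522 yr.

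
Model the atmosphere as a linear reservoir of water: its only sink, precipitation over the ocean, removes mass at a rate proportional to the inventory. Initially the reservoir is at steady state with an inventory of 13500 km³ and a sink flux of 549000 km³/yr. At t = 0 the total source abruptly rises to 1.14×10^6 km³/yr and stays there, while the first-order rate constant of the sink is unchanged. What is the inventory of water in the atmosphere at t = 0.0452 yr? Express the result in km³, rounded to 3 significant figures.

25700 km³

τ = M₀/F₀ = 13500/549000 = 0.02459 yr; rate constant k = 1/τ.
New steady state M_∞ = F₁/k = F₁·τ = 1.14×10^6 × 0.02459 = 28033 km³.
M(t) = M_∞ + (M₀ − M_∞)·e^(−t/τ); t/τ = 0.0452/0.02459 = 1.838, so e^(−t/τ) = 0.1591.
M(t) = 28033 − 14530 × 0.1591 = 25720 km³.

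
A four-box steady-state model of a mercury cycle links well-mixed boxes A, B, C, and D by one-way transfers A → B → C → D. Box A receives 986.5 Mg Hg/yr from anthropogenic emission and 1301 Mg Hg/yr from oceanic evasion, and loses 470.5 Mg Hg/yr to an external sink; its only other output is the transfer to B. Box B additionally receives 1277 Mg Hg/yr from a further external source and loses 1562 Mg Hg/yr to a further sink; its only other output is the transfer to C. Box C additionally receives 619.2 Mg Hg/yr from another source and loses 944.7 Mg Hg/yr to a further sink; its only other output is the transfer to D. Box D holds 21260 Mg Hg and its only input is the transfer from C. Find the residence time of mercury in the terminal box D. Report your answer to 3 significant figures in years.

Box A: F(A→B) = (986.5 + 1301) − 470.5 = 1817.0 Mg Hg/yr.
Box B: F(B→C) = (1817.0 + 1277) − 1562 = 1532.0 Mg Hg/yr.
Box C: F(C→D) = (1532.0 + 619.2) − 944.7 = 1206.5 Mg Hg/yr.
Box D throughput = its input = 1206.5 Mg Hg/yr; τ = 21260 / 1206.5 = 17.62 yr.

17.6 yr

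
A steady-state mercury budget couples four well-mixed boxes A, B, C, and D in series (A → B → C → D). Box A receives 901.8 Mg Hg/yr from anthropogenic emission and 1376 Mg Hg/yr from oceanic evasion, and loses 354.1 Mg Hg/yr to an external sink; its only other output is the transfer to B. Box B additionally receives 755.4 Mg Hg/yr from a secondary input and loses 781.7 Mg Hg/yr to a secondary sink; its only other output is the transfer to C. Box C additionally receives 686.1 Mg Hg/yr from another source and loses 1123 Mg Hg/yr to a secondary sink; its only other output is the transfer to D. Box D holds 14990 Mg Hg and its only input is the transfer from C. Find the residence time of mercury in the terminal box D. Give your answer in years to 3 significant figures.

10.3 yr

Box A: F(A→B) = (901.8 + 1376) − 354.1 = 1923.7 Mg Hg/yr.
Box B: F(B→C) = (1923.7 + 755.4) − 781.7 = 1897.4 Mg Hg/yr.
Box C: F(C→D) = (1897.4 + 686.1) − 1123 = 1460.5 Mg Hg/yr.
Box D throughput = its input = 1460.5 Mg Hg/yr; τ = 14990 / 1460.5 = 10.26 yr.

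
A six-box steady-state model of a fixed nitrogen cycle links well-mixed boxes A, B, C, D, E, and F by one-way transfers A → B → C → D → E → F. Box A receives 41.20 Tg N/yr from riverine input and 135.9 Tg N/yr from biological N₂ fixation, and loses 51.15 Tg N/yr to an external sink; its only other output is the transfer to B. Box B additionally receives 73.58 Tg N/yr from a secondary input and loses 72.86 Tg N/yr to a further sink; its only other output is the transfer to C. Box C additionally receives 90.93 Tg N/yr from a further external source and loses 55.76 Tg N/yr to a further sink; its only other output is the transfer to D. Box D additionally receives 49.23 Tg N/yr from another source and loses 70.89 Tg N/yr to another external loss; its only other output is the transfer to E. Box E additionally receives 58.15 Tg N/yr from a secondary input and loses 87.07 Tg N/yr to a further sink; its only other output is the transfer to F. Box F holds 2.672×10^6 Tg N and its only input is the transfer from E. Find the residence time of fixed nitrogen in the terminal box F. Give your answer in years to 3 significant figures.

24000 yr

Box A: F(A→B) = (41.20 + 135.9) − 51.15 = 125.95 Tg N/yr.
Box B: F(B→C) = (125.95 + 73.58) − 72.86 = 126.67 Tg N/yr.
Box C: F(C→D) = (126.67 + 90.93) − 55.76 = 161.84 Tg N/yr.
Box D: F(D→E) = (161.84 + 49.23) − 70.89 = 140.18 Tg N/yr.
Box E: F(E→F) = (140.18 + 58.15) − 87.07 = 111.26 Tg N/yr.
Box F throughput = its input = 111.26 Tg N/yr; τ = 2.672×10^6 / 111.26 = 24020 yr.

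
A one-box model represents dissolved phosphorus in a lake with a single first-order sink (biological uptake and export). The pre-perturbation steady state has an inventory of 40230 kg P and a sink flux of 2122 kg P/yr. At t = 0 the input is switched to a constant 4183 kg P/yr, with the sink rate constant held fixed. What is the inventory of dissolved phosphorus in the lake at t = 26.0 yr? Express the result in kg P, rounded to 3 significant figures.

69400 kg P

The sink rate constant is k = F₀/M₀ = 2122/40230 = 0.05275 yr⁻¹.
Solving dM/dt = F₁ − kM with M(0) = M₀ gives M(t) = F₁/k + (M₀ − F₁/k)·e^(−kt).
F₁/k = 4183/0.05275 = 79304 kg P; kt = 0.05275 × 26.0 = 1.371, e^(−kt) = 0.2537.
M(26.0) = 79304 + (40230 − 79304) × 0.2537 = 79304 − 9915 = 69389 kg P.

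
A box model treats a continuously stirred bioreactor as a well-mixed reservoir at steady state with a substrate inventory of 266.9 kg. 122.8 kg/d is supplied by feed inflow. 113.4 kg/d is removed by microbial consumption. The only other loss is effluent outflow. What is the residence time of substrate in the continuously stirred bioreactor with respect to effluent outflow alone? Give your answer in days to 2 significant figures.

28 d

At steady state ΣF_in = ΣF_out.
ΣF_in = 122.80 kg/d.
Effluent outflow flux = ΣF_in − (113.4) = 122.80 − 113.4 = 9.400 kg/d.
τ = M / F = 266.9 / 9.400 = 28.39 d.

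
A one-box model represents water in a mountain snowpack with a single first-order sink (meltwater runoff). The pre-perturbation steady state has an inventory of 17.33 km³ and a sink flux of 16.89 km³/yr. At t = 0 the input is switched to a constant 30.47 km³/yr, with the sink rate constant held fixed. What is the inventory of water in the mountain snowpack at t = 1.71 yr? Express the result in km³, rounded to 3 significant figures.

τ = M₀/F₀ = 17.33/16.89 = 1.026 yr; rate constant k = 1/τ.
New steady state M_∞ = F₁/k = F₁·τ = 30.47 × 1.026 = 31.264 km³.
M(t) = M_∞ + (M₀ − M_∞)·e^(−t/τ); t/τ = 1.71/1.026 = 1.667, so e^(−t/τ) = 0.1889.
M(t) = 31.264 − 13.93 × 0.1889 = 28.632 km³.

28.6 km³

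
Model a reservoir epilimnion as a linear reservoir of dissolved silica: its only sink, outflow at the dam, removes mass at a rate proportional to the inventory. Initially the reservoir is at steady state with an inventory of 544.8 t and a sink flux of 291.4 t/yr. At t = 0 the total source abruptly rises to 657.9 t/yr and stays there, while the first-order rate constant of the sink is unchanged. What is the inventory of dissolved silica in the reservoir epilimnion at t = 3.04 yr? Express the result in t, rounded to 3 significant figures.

1100 t

The sink rate constant is k = F₀/M₀ = 291.4/544.8 = 0.5349 yr⁻¹.
Solving dM/dt = F₁ − kM with M(0) = M₀ gives M(t) = F₁/k + (M₀ − F₁/k)·e^(−kt).
F₁/k = 657.9/0.5349 = 1230.0 t; kt = 0.5349 × 3.04 = 1.626, e^(−kt) = 0.1967.
M(3.04) = 1230.0 + (544.8 − 1230.0) × 0.1967 = 1230.0 − 134.8 = 1095.2 t.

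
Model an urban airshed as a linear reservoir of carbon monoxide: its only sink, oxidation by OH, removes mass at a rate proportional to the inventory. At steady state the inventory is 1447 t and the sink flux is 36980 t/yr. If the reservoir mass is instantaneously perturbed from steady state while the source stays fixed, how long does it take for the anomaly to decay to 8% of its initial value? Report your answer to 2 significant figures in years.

0.099 yr

For a linear reservoir the anomaly decays as exp(−t/τ) with τ = M/F = 1447/36980 = 0.03913 yr.
exp(−t/τ) = 0.08 ⇒ t = −τ ln(0.08) = 0.03913 × 2.526 = 0.09883 yr.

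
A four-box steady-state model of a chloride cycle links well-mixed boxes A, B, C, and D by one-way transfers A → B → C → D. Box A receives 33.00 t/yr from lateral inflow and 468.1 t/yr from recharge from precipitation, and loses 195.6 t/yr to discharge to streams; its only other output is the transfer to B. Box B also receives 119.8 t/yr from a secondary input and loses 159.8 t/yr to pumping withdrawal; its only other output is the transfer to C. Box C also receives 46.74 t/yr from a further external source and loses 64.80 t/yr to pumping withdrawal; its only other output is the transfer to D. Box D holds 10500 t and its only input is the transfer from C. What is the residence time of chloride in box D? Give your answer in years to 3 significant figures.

42.4 yr

Box A: F(A→B) = (33.00 + 468.1) − 195.6 = 305.50 t/yr.
Box B: F(B→C) = (305.50 + 119.8) − 159.8 = 265.50 t/yr.
Box C: F(C→D) = (265.50 + 46.74) − 64.80 = 247.44 t/yr.
Box D throughput = its input = 247.44 t/yr; τ = 10500 / 247.44 = 42.43 yr.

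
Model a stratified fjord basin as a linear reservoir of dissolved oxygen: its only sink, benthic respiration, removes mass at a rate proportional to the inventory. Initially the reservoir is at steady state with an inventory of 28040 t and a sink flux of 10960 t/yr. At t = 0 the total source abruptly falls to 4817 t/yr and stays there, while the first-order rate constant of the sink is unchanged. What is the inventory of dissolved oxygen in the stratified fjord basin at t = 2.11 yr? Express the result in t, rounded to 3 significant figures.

19200 t

τ = M₀/F₀ = 28040/10960 = 2.558 yr; rate constant k = 1/τ.
New steady state M_∞ = F₁/k = F₁·τ = 4817 × 2.558 = 12324 t.
M(t) = M_∞ + (M₀ − M_∞)·e^(−t/τ); t/τ = 2.11/2.558 = 0.8247, so e^(−t/τ) = 0.4384.
M(t) = 12324 + 15720 × 0.4384 = 19213 t.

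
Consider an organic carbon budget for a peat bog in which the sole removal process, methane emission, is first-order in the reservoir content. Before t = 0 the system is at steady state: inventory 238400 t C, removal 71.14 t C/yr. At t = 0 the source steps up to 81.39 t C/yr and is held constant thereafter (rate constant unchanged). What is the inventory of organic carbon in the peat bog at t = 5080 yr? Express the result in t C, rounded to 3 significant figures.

265000 t C

Residence time τ = M₀/F₀ = 3351 yr. The eventual steady state is M_∞ = M₀·(F₁/F₀) = 238400 × 81.39/71.14 = 272750 t C.
The anomaly ΔM(t) = M(t) − M_∞ decays as ΔM₀·e^(−t/τ) with ΔM₀ = 238400 − 272750 = −34350 t C.
At t = 5080 yr, e^(−t/τ) = e^(−1.516) = 0.2196, so ΔM = −7543 t C and M = 272750 − 7543 = 265210 t C.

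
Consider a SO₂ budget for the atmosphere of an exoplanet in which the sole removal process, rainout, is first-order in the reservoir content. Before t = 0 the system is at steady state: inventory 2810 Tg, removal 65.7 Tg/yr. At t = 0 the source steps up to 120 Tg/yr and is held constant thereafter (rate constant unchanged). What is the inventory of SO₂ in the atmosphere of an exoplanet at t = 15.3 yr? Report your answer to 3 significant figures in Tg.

3510 Tg

The sink rate constant is k = F₀/M₀ = 65.7/2810 = 0.02338 yr⁻¹.
Solving dM/dt = F₁ − kM with M(0) = M₀ gives M(t) = F₁/k + (M₀ − F₁/k)·e^(−kt).
F₁/k = 120/0.02338 = 5132.4 Tg; kt = 0.02338 × 15.3 = 0.3577, e^(−kt) = 0.6993.
M(15.3) = 5132.4 + (2810 − 5132.4) × 0.6993 = 5132.4 − 1624 = 3508.4 Tg.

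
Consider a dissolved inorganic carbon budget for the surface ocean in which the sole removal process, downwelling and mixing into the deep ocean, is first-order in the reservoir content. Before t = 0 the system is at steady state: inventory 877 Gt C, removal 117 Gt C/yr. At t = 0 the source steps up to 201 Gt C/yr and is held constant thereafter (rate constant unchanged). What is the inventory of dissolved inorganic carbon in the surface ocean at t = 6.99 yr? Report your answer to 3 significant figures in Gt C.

1260 Gt C

Residence time τ = M₀/F₀ = 7.496 yr. The eventual steady state is M_∞ = M₀·(F₁/F₀) = 877 × 201/117 = 1506.6 Gt C.
The anomaly ΔM(t) = M(t) − M_∞ decays as ΔM₀·e^(−t/τ) with ΔM₀ = 877 − 1506.6 = −629.6 Gt C.
At t = 6.99 yr, e^(−t/τ) = e^(−0.9325) = 0.3936, so ΔM = −247.8 Gt C and M = 1506.6 − 247.8 = 1258.8 Gt C.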